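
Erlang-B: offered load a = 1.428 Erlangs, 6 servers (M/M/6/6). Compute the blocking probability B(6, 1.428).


B(c,a) = (a^c/c!) / Σ_{k=0}^{c} a^k/k!
a^6/6! = 0.011777
Σ terms (k=0..6): 1.00000 + 1.42800 + 1.01959 + 0.48533 + 0.17326 + 0.04948 + 0.01178 = 4.167440
B = 0.011777/4.167440 = 0.002826

Final: 0.002826


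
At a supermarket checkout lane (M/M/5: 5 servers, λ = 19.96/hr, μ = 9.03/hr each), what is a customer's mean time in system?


a = 2.2104; ρ = 0.4421; P₀ = 0.108270
Lq = P₀·a^c·ρ/(c!(1−ρ)²) = 0.06762
Wq = Lq/λ = 0.06762/19.96 = 0.003388 hr
W = Wq + 1/μ = 0.003388 + 0.11074 = 0.11413 hr

Final: 0.11413 hr


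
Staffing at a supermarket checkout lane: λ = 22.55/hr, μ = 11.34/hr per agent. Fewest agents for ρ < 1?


Stability requires cμ > λ ⇔ c > λ/μ.
λ/μ = 22.55/11.34 = 1.9885
Minimum integer c = ⌊1.9885⌋ + 1 = 2
Check: 2·11.34 = 22.68 > 22.55, while 1·11.34 = 11.34 ≤ 22.55

Final: 2 servers


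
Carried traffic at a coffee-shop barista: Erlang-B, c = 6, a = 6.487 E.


B(6,6.487) = 0.298235 (Erlang-B)
Carried load = a(1 − B) = 6.487·(1 − 0.298235) = 6.487·0.701765 = 4.5524 E

Final: 4.5524 Erlangs


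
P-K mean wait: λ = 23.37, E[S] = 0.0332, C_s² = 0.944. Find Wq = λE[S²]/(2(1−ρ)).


ρ = λ·E[S] = 23.37·0.0332 = 0.7759
E[S²] = E[S]²(1+C_s²) = 0.0332²·(1+0.944) = 0.002143
Wq = λ·E[S²]/(2(1−ρ)) = 23.37·0.002143/(2·0.2241) = 0.11172 hr

Final: 0.11172 hr


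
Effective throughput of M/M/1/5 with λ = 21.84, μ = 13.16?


ρ = 1.6596; P_K = (1−ρ)ρ^5/(1−ρ^6) = 0.417416
λ_eff = λ(1 − P_K) = 21.84·(1 − 0.417416) = 21.84·0.582584 = 12.7236 /hr

Final: 12.7236 /hr


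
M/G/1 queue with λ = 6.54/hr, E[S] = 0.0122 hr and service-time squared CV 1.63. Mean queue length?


ρ = λ·E[S] = 6.54·0.0122 = 0.07979
Lq = ρ²(1+C_s²)/(2(1−ρ)) = 0.006366·(1+1.63)/(2·0.9202)
= 0.006366·2.6300/1.8404 = 0.009097

Final: 0.009097


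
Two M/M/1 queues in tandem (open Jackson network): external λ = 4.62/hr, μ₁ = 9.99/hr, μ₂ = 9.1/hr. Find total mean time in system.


Each node sees arrival rate λ = 4.62/hr (tandem ⇒ throughput preserved).
W₁ = 1/(μ₁−λ) = 1/(9.99−4.62) = 0.18622 hr
W₂ = 1/(μ₂−λ) = 1/(9.1−4.62) = 0.22321 hr
W_total = W₁ + W₂ = 0.18622 + 0.22321 = 0.40943 hr

Final: 0.40943 hr


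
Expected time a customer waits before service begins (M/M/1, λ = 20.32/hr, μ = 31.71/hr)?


ρ = 20.32/31.71 = 0.6408
Wq = ρ/(μ−λ) = 0.6408/(31.71 − 20.32) = 0.6408/11.39 = 0.05626 hr

Final: 0.05626 hr


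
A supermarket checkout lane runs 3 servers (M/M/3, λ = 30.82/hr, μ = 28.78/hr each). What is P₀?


a = λ/μ = 30.82/28.78 = 1.0709; ρ = a/c = 0.3570
Σ_{k=0}^{2} a^k/k! (terms k=0..2) = 1.00000 + 1.07088 + 0.57339 = 2.64428
Tail: a^3/(3!(1−ρ)) = 1.22808/(6·0.6430) = 0.31830
P₀ = 1/(2.64428 + 0.31830) = 1/2.96258 = 0.337544

Final: 0.337544


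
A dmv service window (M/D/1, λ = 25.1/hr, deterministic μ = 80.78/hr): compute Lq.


ρ = 25.1/80.78 = 0.3107
M/D/1: Lq = ρ²/(2(1−ρ)) = 0.09655/(2·0.6893) = 0.07003

Final: 0.07003


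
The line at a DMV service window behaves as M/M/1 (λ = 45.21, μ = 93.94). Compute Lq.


ρ = 45.21/93.94 = 0.4813
Lq = ρ²/(1−ρ) = 0.2316/0.5187 = 0.4465

Final: 0.4465


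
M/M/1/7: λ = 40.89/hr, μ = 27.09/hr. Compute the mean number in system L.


ρ = 40.89/27.09 = 1.5094
L = ρ[1 − (K+1)ρ^K + Kρ^(K+1)] / [(1−ρ)(1−ρ^(K+1))]
Numerator: 1.5094·(1 − 8·17.850761 + 7·26.944172) = 70.645235
Denominator: (-0.5094)·(-25.944172) = 13.216300
L = 70.645235/13.216300 = 5.3453

Final: 5.3453


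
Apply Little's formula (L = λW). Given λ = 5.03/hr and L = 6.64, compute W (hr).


W = L/λ = 6.64/5.03 = 1.3201 hr

Final: 1.3201 hr


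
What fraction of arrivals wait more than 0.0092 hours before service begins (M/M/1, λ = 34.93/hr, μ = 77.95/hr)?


ρ = 34.93/77.95 = 0.4481
P(Wq > t) = ρ·e^{−(μ−λ)t} = 0.4481·e^{−0.3958}
= 0.4481·0.673152 = 0.301645

Final: 0.301645


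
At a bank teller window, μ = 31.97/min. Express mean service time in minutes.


Mean service time = 1/μ = 1/31.97 minute = 0.03128 minute
In minutes: 0.03128 × 1 = 0.03128 min

Final: 0.03128 min


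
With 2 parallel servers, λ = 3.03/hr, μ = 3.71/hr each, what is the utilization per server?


ρ = λ/(cμ) = 3.03/(2·3.71) = 3.03/7.42 = 0.4084

Final: 0.4084


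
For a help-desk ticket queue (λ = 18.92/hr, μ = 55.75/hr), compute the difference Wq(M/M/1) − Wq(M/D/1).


ρ = 18.92/55.75 = 0.3394
Wq(M/M/1) = ρ/(μ−λ) = 0.3394/36.83 = 0.009215 hr
Wq(M/D/1) = ρ/(2(μ−λ)) = 0.004607 hr
Savings = 0.009215 − 0.004607 = 0.004607 hr

Final: 0.004607 hr


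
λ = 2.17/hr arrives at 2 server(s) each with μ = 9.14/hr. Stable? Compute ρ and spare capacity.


Total capacity cμ = 2·9.14 = 18.28/hr
ρ = λ/(cμ) = 2.17/18.28 = 0.1187
Stable ⇔ ρ < 1: YES
Spare capacity = cμ − λ = 18.28 − 2.17 = 16.11/hr

Final: ρ = 0.1187; stable; margin = 16.11/hr


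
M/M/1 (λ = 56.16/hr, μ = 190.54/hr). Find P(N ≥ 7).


ρ = 56.16/190.54 = 0.2947
P(N ≥ n) = ρ^n = 0.2947^7 = 0.0001932

Final: 0.0001932


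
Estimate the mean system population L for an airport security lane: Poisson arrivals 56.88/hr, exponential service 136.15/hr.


ρ = λ/μ = 56.88/136.15 = 0.4178
L = ρ/(1−ρ) = 0.4178/(1 − 0.4178) = 0.4178/0.5822 = 0.7175

Final: 0.7175


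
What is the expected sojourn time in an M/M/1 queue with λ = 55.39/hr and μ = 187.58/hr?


W = 1/(μ−λ) = 1/(187.58 − 55.39) = 1/132.19 = 0.007565 hr

Final: 0.007565 hr


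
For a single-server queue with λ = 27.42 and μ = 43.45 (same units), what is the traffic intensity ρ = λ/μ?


ρ = λ/μ = 27.42/43.45 = 0.6311

Final: 0.6311


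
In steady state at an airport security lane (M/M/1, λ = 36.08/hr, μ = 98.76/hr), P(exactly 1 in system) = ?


ρ = 36.08/98.76 = 0.3653
P_n = (1−ρ)·ρ^n = (1 − 0.3653)·0.3653^1 = 0.6347·0.365330 = 0.231864

Final: 0.231864


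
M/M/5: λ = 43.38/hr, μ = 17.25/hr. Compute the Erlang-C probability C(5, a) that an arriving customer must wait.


a = λ/μ = 2.5148; ρ = a/5 = 0.5030
P₀ = 0.078863 (from M/M/c formula)
C(c,a) = [a^c/(c!(1−ρ))]·P₀ = [100.57783/(120·0.4970)]·0.078863
= 1.68627·0.078863 = 0.132984

Final: 0.132984


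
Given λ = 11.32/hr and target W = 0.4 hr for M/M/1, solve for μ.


W = 1/(μ−λ) ⇒ μ − λ = 1/W = 1/0.4 = 2.5000
μ = λ + 1/W = 11.32 + 2.5000 = 13.8200 per hr

Final: 13.8200 /hr


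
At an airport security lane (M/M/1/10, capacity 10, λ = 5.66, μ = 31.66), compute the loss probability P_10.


ρ = λ/μ = 5.66/31.66 = 0.1788
P_K = (1−ρ)ρ^K/(1−ρ^(K+1)) = (0.8212·0.00000003335)/(1 − 0.000000005962)
= 0.00000002739/1.000000 = 0.00000002739

Final: 0.00000002739


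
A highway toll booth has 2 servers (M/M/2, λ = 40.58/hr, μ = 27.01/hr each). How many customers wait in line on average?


a = λ/μ = 1.5024; ρ = a/2 = 0.7512
P₀ = 0.142072
Lq = P₀·a^c·ρ / (c!·(1−ρ)²) = 0.142072·2.25723·0.7512/(2·0.06190)
= 1.94590

Final: 1.94590


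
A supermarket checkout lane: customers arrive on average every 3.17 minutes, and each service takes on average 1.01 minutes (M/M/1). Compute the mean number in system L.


λ = 60/3.17 = 18.9274 /hr
μ = 60/1.01 = 59.4059 /hr
ρ = λ/μ = 18.9274/59.4059 = 0.3186
L = ρ/(1−ρ) = 0.3186/0.6814 = 0.4676

Final: 0.4676


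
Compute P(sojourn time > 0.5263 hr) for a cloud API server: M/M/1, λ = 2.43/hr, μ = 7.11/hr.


W ~ Exponential(μ−λ) for M/M/1.
μ − λ = 7.11 − 2.43 = 4.6800
P(W > t) = e^{−(μ−λ)t} = e^{−2.4631} = 0.085172

Final: 0.085172


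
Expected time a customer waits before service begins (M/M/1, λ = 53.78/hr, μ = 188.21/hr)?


ρ = 53.78/188.21 = 0.2857
Wq = ρ/(μ−λ) = 0.2857/(188.21 − 53.78) = 0.2857/134.43 = 0.002126 hr

Final: 0.002126 hr


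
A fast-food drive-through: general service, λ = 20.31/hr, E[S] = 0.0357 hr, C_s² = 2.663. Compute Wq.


ρ = λ·E[S] = 20.31·0.0357 = 0.7251
E[S²] = E[S]²(1+C_s²) = 0.0357²·(1+2.663) = 0.004668
Wq = λ·E[S²]/(2(1−ρ)) = 20.31·0.004668/(2·0.2749) = 0.17244 hr

Final: 0.17244 hr


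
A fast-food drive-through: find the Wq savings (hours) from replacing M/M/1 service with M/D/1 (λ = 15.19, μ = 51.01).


ρ = 15.19/51.01 = 0.2978
Wq(M/M/1) = ρ/(μ−λ) = 0.2978/35.82 = 0.008313 hr
Wq(M/D/1) = ρ/(2(μ−λ)) = 0.004157 hr
Savings = 0.008313 − 0.004157 = 0.004157 hr

Final: 0.004157 hr


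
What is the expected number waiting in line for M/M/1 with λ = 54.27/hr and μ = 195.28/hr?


ρ = 54.27/195.28 = 0.2779
Lq = ρ²/(1−ρ) = 0.07723/0.7221 = 0.1070

Final: 0.1070


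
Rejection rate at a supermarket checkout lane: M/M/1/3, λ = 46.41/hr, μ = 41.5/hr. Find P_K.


ρ = λ/μ = 46.41/41.5 = 1.1183
P_K = (1−ρ)ρ^K/(1−ρ^(K+1)) = (-0.1183·1.398590)/(1 − 1.564062)
= -0.165472/-0.564062 = 0.293357

Final: 0.293357


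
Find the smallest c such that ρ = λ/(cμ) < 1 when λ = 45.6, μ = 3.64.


Stability requires cμ > λ ⇔ c > λ/μ.
λ/μ = 45.6/3.64 = 12.5275
Minimum integer c = ⌊12.5275⌋ + 1 = 13
Check: 13·3.64 = 47.32 > 45.6, while 12·3.64 = 43.68 ≤ 45.6

Final: 13 servers


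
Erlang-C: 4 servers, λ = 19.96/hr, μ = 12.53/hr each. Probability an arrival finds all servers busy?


a = λ/μ = 1.5930; ρ = a/4 = 0.3982
P₀ = 0.200749 (from M/M/c formula)
C(c,a) = [a^c/(c!(1−ρ))]·P₀ = [6.43929/(24·0.6018)]·0.200749
= 0.44587·0.200749 = 0.089507

Final: 0.089507


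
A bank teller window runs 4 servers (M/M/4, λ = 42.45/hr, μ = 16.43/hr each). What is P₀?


a = λ/μ = 42.45/16.43 = 2.5837; ρ = a/c = 0.6459
Σ_{k=0}^{3} a^k/k! (terms k=0..3) = 1.00000 + 2.58369 + 3.33772 + 2.87455 = 9.79596
Tail: a^4/(4!(1−ρ)) = 44.56157/(24·0.3541) = 5.24385
P₀ = 1/(9.79596 + 5.24385) = 1/15.03981 = 0.066490

Final: 0.066490


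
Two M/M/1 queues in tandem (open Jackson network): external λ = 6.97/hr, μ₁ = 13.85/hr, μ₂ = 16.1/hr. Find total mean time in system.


Each node sees arrival rate λ = 6.97/hr (tandem ⇒ throughput preserved).
W₁ = 1/(μ₁−λ) = 1/(13.85−6.97) = 0.14535 hr
W₂ = 1/(μ₂−λ) = 1/(16.1−6.97) = 0.10953 hr
W_total = W₁ + W₂ = 0.14535 + 0.10953 = 0.25488 hr

Final: 0.25488 hr


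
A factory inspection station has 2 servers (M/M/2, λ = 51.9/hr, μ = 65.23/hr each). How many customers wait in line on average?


a = λ/μ = 0.7956; ρ = a/2 = 0.3978
P₀ = 0.430796
Lq = P₀·a^c·ρ / (c!·(1−ρ)²) = 0.430796·0.63305·0.3978/(2·0.36262)
= 0.14960

Final: 0.14960


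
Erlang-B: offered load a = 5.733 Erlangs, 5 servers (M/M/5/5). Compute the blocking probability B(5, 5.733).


B(c,a) = (a^c/c!) / Σ_{k=0}^{c} a^k/k!
a^5/5! = 51.609359
Σ terms (k=0..5): 1.00000 + 5.73300 + 16.43364 + 31.40469 + 45.01078 + 51.60936 = 151.191476
B = 51.609359/151.191476 = 0.341351

Final: 0.341351


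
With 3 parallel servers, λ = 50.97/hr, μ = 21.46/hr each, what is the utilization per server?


ρ = λ/(cμ) = 50.97/(3·21.46) = 50.97/64.38 = 0.7917

Final: 0.7917


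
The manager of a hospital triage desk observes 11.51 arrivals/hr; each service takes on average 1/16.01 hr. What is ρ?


ρ = λ/μ = 11.51/16.01 = 0.7189

Final: 0.7189


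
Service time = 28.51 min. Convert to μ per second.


μ = 1/(service time) in consistent units.
1 second = 0.0166667 min, so μ = 0.0166667/28.51 = 0.0005846 per second

Final: 0.0005846 /sec


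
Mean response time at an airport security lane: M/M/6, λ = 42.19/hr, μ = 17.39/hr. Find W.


a = 2.4261; ρ = 0.4044; P₀ = 0.087962
Lq = P₀·a^c·ρ/(c!(1−ρ)²) = 0.02839
Wq = Lq/λ = 0.02839/42.19 = 0.0006730 hr
W = Wq + 1/μ = 0.0006730 + 0.05750 = 0.05818 hr

Final: 0.05818 hr


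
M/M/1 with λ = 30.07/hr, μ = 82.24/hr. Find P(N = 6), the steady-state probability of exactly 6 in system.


ρ = 30.07/82.24 = 0.3656
P_n = (1−ρ)·ρ^n = (1 − 0.3656)·0.3656^6 = 0.6344·0.002389 = 0.001516

Final: 0.001516


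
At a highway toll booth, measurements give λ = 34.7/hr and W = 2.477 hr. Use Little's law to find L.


L = λW = 34.7·2.477 = 85.9519

Final: 85.9519


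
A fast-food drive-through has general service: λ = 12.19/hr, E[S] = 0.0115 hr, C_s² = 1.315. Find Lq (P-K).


ρ = λ·E[S] = 12.19·0.0115 = 0.1402
Lq = ρ²(1+C_s²)/(2(1−ρ)) = 0.01965·(1+1.315)/(2·0.8598)
= 0.01965·2.3150/1.7196 = 0.02646

Final: 0.02646


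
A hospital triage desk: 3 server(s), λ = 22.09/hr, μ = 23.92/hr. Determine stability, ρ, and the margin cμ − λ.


Total capacity cμ = 3·23.92 = 71.76/hr
ρ = λ/(cμ) = 22.09/71.76 = 0.3078
Stable ⇔ ρ < 1: YES
Spare capacity = cμ − λ = 71.76 − 22.09 = 49.67/hr

Final: ρ = 0.3078; stable; margin = 49.67/hr


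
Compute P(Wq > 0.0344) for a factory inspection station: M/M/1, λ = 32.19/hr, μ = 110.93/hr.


ρ = 32.19/110.93 = 0.2902
P(Wq > t) = ρ·e^{−(μ−λ)t} = 0.2902·e^{−2.7087}
= 0.2902·0.066626 = 0.019334

Final: 0.019334


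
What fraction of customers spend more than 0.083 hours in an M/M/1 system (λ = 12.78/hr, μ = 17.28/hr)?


W ~ Exponential(μ−λ) for M/M/1.
μ − λ = 17.28 − 12.78 = 4.5000
P(W > t) = e^{−(μ−λ)t} = e^{−0.3735} = 0.688321

Final: 0.688321


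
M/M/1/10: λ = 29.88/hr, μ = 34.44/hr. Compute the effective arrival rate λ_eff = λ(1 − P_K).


ρ = 0.8676; P_K = (1−ρ)ρ^10/(1−ρ^11) = 0.040481
λ_eff = λ(1 − P_K) = 29.88·(1 − 0.040481) = 29.88·0.959519 = 28.6704 /hr

Final: 28.6704 /hr


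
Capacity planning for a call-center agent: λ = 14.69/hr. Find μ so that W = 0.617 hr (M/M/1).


W = 1/(μ−λ) ⇒ μ − λ = 1/W = 1/0.617 = 1.6207
μ = λ + 1/W = 14.69 + 1.6207 = 16.3107 per hr

Final: 16.3107 /hr


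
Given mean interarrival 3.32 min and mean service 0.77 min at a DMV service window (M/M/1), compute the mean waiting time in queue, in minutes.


λ = 60/3.32 = 18.0723 /hr
μ = 60/0.77 = 77.9221 /hr
ρ = λ/μ = 18.0723/77.9221 = 0.2319
Wq = ρ/(μ−λ) = 0.2319/(77.9221−18.0723) = 0.003875 hr
In minutes: 0.003875·60 = 0.2325 min

Final: 0.2325 min


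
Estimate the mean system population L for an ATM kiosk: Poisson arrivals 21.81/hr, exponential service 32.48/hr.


ρ = λ/μ = 21.81/32.48 = 0.6715
L = ρ/(1−ρ) = 0.6715/(1 − 0.6715) = 0.6715/0.3285 = 2.0440

Final: 2.0440


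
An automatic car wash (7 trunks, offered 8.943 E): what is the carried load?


B(7,8.943) = 0.358702 (Erlang-B)
Carried load = a(1 − B) = 8.943·(1 − 0.358702) = 8.943·0.641298 = 5.7351 E

Final: 5.7351 Erlangs


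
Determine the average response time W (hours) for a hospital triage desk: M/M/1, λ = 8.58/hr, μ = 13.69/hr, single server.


W = 1/(μ−λ) = 1/(13.69 − 8.58) = 1/5.11 = 0.1957 hr

Final: 0.1957 hr


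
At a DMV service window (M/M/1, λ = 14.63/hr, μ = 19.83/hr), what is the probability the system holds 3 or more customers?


ρ = 14.63/19.83 = 0.7378
P(N ≥ n) = ρ^n = 0.7378^3 = 0.401573

Final: 0.401573


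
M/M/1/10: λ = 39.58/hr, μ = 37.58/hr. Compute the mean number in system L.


ρ = 39.58/37.58 = 1.0532
L = ρ[1 − (K+1)ρ^K + Kρ^(K+1)] / [(1−ρ)(1−ρ^(K+1))]
Numerator: 1.0532·(1 − 11·1.679539 + 10·1.768924) = 0.225714
Denominator: (-0.05322)·(-0.768924) = 0.040922
L = 0.225714/0.040922 = 5.5157

Final: 5.5157


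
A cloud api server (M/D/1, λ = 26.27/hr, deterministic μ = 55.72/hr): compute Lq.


ρ = 26.27/55.72 = 0.4715
M/D/1: Lq = ρ²/(2(1−ρ)) = 0.2223/(2·0.5285) = 0.21028

Final: 0.21028


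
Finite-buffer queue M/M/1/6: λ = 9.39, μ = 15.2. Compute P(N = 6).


ρ = λ/μ = 9.39/15.2 = 0.6178
P_K = (1−ρ)ρ^K/(1−ρ^(K+1)) = (0.3822·0.055582)/(1 − 0.034336)
= 0.021245/0.965664 = 0.022001

Final: 0.022001


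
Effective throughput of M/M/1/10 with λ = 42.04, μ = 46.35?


ρ = 0.9070; P_K = (1−ρ)ρ^10/(1−ρ^11) = 0.053233
λ_eff = λ(1 − P_K) = 42.04·(1 − 0.053233) = 42.04·0.946767 = 39.8021 /hr

Final: 39.8021 /hr


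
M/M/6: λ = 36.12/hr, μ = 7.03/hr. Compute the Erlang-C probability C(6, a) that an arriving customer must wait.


a = λ/μ = 5.1380; ρ = a/6 = 0.8563
P₀ = 0.003588 (from M/M/c formula)
C(c,a) = [a^c/(c!(1−ρ))]·P₀ = [18397.31734/(720·0.1437)]·0.003588
= 177.85085·0.003588 = 0.638212

Final: 0.638212


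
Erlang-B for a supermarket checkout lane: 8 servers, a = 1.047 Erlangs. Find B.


B(c,a) = (a^c/c!) / Σ_{k=0}^{c} a^k/k!
a^8/8! = 0.00003581
Σ terms (k=0..8): 1.00000 + 1.04700 + 0.54810 + 0.19129 + 0.05007 + 0.01048 + 0.001830 + 0.0002737 + 0.00003581 = 2.849086
B = 0.00003581/2.849086 = 0.00001257

Final: 0.00001257


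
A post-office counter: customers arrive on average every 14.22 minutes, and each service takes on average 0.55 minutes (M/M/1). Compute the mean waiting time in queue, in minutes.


λ = 60/14.22 = 4.2194 /hr
μ = 60/0.55 = 109.0909 /hr
ρ = λ/μ = 4.2194/109.0909 = 0.03868
Wq = ρ/(μ−λ) = 0.03868/(109.0909−4.2194) = 0.0003688 hr
In minutes: 0.0003688·60 = 0.02213 min

Final: 0.02213 min


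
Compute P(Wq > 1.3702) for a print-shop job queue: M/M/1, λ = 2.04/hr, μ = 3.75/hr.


ρ = 2.04/3.75 = 0.5440
P(Wq > t) = ρ·e^{−(μ−λ)t} = 0.5440·e^{−2.3430}
= 0.5440·0.096035 = 0.052243

Final: 0.052243


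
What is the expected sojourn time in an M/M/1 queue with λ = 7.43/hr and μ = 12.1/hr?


W = 1/(μ−λ) = 1/(12.1 − 7.43) = 1/4.67 = 0.2141 hr

Final: 0.2141 hr


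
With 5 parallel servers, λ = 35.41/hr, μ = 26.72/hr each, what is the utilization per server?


ρ = λ/(cμ) = 35.41/(5·26.72) = 35.41/133.60 = 0.2650

Final: 0.2650


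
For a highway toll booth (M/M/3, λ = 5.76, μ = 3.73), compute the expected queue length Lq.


a = λ/μ = 1.5442; ρ = a/3 = 0.5147
P₀ = 0.199946
Lq = P₀·a^c·ρ / (c!·(1−ρ)²) = 0.199946·3.68248·0.5147/(6·0.23547)
= 0.26826

Final: 0.26826


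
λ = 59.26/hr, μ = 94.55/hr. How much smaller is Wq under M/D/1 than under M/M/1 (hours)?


ρ = 59.26/94.55 = 0.6268
Wq(M/M/1) = ρ/(μ−λ) = 0.6268/35.29 = 0.01776 hr
Wq(M/D/1) = ρ/(2(μ−λ)) = 0.008880 hr
Savings = 0.01776 − 0.008880 = 0.008880 hr

Final: 0.008880 hr


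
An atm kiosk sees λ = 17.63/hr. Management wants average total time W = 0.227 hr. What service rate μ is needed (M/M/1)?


W = 1/(μ−λ) ⇒ μ − λ = 1/W = 1/0.227 = 4.4053
μ = λ + 1/W = 17.63 + 4.4053 = 22.0353 per hr

Final: 22.0353 /hr


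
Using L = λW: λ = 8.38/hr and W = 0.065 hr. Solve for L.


L = λW = 8.38·0.065 = 0.5447

Final: 0.5447


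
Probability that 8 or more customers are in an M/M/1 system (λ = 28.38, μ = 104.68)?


ρ = 28.38/104.68 = 0.2711
P(N ≥ n) = ρ^n = 0.2711^8 = 0.00002919

Final: 0.00002919


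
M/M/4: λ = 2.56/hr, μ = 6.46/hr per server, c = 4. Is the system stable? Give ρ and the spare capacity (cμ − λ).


Total capacity cμ = 4·6.46 = 25.84/hr
ρ = λ/(cμ) = 2.56/25.84 = 0.09907
Stable ⇔ ρ < 1: YES
Spare capacity = cμ − λ = 25.84 − 2.56 = 23.28/hr

Final: ρ = 0.09907; stable; margin = 23.28/hr


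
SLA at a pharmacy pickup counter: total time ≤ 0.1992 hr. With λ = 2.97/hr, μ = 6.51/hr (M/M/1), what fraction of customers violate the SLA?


W ~ Exponential(μ−λ) for M/M/1.
μ − λ = 6.51 − 2.97 = 3.5400
P(W > t) = e^{−(μ−λ)t} = e^{−0.7052} = 0.494026

Final: 0.494026


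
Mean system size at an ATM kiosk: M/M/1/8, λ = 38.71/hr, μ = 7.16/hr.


ρ = 38.71/7.16 = 5.4064
L = ρ[1 − (K+1)ρ^K + Kρ^(K+1)] / [(1−ρ)(1−ρ^(K+1))]
Numerator: 5.4064·(1 − 9·729929.964102 + 8·3946311.300335) = 135166679.050844
Denominator: (-4.4064)·(-3946310.300335) = 17389118.711670
L = 135166679.050844/17389118.711670 = 7.7731

Final: 7.7731


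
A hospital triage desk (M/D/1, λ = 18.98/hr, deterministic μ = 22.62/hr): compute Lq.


ρ = 18.98/22.62 = 0.8391
M/D/1: Lq = ρ²/(2(1−ρ)) = 0.7041/(2·0.1609) = 2.18760

Final: 2.18760


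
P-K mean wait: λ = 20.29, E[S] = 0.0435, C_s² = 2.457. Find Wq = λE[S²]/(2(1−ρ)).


ρ = λ·E[S] = 20.29·0.0435 = 0.8826
E[S²] = E[S]²(1+C_s²) = 0.0435²·(1+2.457) = 0.006542
Wq = λ·E[S²]/(2(1−ρ)) = 20.29·0.006542/(2·0.1174) = 0.56535 hr

Final: 0.56535 hr


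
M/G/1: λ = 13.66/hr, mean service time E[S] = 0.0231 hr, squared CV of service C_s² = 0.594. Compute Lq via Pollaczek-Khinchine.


ρ = λ·E[S] = 13.66·0.0231 = 0.3155
Lq = ρ²(1+C_s²)/(2(1−ρ)) = 0.09957·(1+0.594)/(2·0.6845)
= 0.09957·1.5940/1.3689 = 0.11594

Final: 0.11594


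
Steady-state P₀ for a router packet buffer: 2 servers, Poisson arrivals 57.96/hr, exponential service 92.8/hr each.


a = λ/μ = 57.96/92.8 = 0.6246; ρ = a/c = 0.3123
Σ_{k=0}^{1} a^k/k! (terms k=0..1) = 1.00000 + 0.62457 = 1.62457
Tail: a^2/(2!(1−ρ)) = 0.39009/(2·0.6877) = 0.28361
P₀ = 1/(1.62457 + 0.28361) = 1/1.90818 = 0.524060

Final: 0.524060


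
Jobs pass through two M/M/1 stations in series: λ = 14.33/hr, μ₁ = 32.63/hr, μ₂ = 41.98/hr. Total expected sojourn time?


Each node sees arrival rate λ = 14.33/hr (tandem ⇒ throughput preserved).
W₁ = 1/(μ₁−λ) = 1/(32.63−14.33) = 0.05464 hr
W₂ = 1/(μ₂−λ) = 1/(41.98−14.33) = 0.03617 hr
W_total = W₁ + W₂ = 0.05464 + 0.03617 = 0.09081 hr

Final: 0.09081 hr


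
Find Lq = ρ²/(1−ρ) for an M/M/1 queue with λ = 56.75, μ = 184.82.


ρ = 56.75/184.82 = 0.3071
Lq = ρ²/(1−ρ) = 0.09428/0.6929 = 0.1361

Final: 0.1361


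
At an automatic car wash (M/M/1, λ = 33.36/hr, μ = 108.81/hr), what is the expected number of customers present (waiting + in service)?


ρ = λ/μ = 33.36/108.81 = 0.3066
L = ρ/(1−ρ) = 0.3066/(1 − 0.3066) = 0.3066/0.6934 = 0.4421

Final: 0.4421


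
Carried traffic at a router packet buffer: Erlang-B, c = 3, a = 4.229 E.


B(3,4.229) = 0.470764 (Erlang-B)
Carried load = a(1 − B) = 4.229·(1 − 0.470764) = 4.229·0.529236 = 2.2381 E

Final: 2.2381 Erlangs


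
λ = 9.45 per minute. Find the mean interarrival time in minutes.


Mean interarrival time = 1/λ = 1/9.45 minute = 0.10582 minute
In minutes: 0.10582 × 1 = 0.1058 min

Final: 0.1058 min


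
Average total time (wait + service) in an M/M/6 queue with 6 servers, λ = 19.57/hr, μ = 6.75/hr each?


a = 2.8993; ρ = 0.4832; P₀ = 0.054315
Lq = P₀·a^c·ρ/(c!(1−ρ)²) = 0.08106
Wq = Lq/λ = 0.08106/19.57 = 0.004142 hr
W = Wq + 1/μ = 0.004142 + 0.14815 = 0.15229 hr

Final: 0.15229 hr


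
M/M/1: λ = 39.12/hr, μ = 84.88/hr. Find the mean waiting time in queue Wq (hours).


ρ = 39.12/84.88 = 0.4609
Wq = ρ/(μ−λ) = 0.4609/(84.88 − 39.12) = 0.4609/45.76 = 0.01007 hr

Final: 0.01007 hr


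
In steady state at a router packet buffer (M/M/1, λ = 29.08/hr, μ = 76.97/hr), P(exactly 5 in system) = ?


ρ = 29.08/76.97 = 0.3778
P_n = (1−ρ)·ρ^n = (1 − 0.3778)·0.3778^5 = 0.6222·0.007698 = 0.004789

Final: 0.004789


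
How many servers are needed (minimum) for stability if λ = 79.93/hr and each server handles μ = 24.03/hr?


Stability requires cμ > λ ⇔ c > λ/μ.
λ/μ = 79.93/24.03 = 3.3263
Minimum integer c = ⌊3.3263⌋ + 1 = 4
Check: 4·24.03 = 96.12 > 79.93, while 3·24.03 = 72.09 ≤ 79.93

Final: 4 servers


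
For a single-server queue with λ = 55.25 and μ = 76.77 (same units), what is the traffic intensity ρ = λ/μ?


ρ = λ/μ = 55.25/76.77 = 0.7197

Final: 0.7197


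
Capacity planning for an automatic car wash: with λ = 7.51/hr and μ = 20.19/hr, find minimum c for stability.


Stability requires cμ > λ ⇔ c > λ/μ.
λ/μ = 7.51/20.19 = 0.3720
Minimum integer c = ⌊0.3720⌋ + 1 = 1
Check: 1·20.19 = 20.19 > 7.51, while 0·20.19 = 0.00 ≤ 7.51

Final: 1 servers


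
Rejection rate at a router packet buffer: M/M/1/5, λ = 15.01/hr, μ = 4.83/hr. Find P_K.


ρ = λ/μ = 15.01/4.83 = 3.1077
P_K = (1−ρ)ρ^K/(1−ρ^(K+1)) = (-2.1077·289.846331)/(1 − 900.743981)
= -610.897650/-899.743981 = 0.678968

Final: 0.678968


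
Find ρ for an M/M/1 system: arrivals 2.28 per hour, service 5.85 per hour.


ρ = λ/μ = 2.28/5.85 = 0.3897

Final: 0.3897


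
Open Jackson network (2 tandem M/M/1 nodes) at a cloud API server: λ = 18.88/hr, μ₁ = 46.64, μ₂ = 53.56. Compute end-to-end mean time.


Each node sees arrival rate λ = 18.88/hr (tandem ⇒ throughput preserved).
W₁ = 1/(μ₁−λ) = 1/(46.64−18.88) = 0.03602 hr
W₂ = 1/(μ₂−λ) = 1/(53.56−18.88) = 0.02884 hr
W_total = W₁ + W₂ = 0.03602 + 0.02884 = 0.06486 hr

Final: 0.06486 hr


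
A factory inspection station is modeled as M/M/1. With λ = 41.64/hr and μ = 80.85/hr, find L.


ρ = λ/μ = 41.64/80.85 = 0.5150
L = ρ/(1−ρ) = 0.5150/(1 − 0.5150) = 0.5150/0.4850 = 1.0620

Final: 1.0620


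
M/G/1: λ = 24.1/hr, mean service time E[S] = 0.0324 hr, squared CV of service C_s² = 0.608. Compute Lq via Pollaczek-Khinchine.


ρ = λ·E[S] = 24.1·0.0324 = 0.7808
Lq = ρ²(1+C_s²)/(2(1−ρ)) = 0.6097·(1+0.608)/(2·0.2192)
= 0.6097·1.6080/0.4383 = 2.23676

Final: 2.23676


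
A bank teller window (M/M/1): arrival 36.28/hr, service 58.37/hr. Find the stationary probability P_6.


ρ = 36.28/58.37 = 0.6216
P_n = (1−ρ)·ρ^n = (1 − 0.6216)·0.6216^6 = 0.3784·0.057659 = 0.021821

Final: 0.021821


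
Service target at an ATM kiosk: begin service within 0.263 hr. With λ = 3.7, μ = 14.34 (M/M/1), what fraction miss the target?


ρ = 3.7/14.34 = 0.2580
P(Wq > t) = ρ·e^{−(μ−λ)t} = 0.2580·e^{−2.7983}
= 0.2580·0.060912 = 0.015717

Final: 0.015717


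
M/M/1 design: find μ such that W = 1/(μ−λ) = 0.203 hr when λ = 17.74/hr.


W = 1/(μ−λ) ⇒ μ − λ = 1/W = 1/0.203 = 4.9261
μ = λ + 1/W = 17.74 + 4.9261 = 22.6661 per hr

Final: 22.6661 /hr


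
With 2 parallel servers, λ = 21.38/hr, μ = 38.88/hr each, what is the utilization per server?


ρ = λ/(cμ) = 21.38/(2·38.88) = 21.38/77.76 = 0.2749

Final: 0.2749


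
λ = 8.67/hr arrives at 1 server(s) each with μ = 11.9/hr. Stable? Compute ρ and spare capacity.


Total capacity cμ = 1·11.9 = 11.90/hr
ρ = λ/(cμ) = 8.67/11.90 = 0.7286
Stable ⇔ ρ < 1: YES
Spare capacity = cμ − λ = 11.90 − 8.67 = 3.23/hr

Final: ρ = 0.7286; stable; margin = 3.23/hr


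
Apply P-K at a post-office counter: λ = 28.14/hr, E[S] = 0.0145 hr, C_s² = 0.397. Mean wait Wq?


ρ = λ·E[S] = 28.14·0.0145 = 0.4080
E[S²] = E[S]²(1+C_s²) = 0.0145²·(1+0.397) = 0.0002937
Wq = λ·E[S²]/(2(1−ρ)) = 28.14·0.0002937/(2·0.5920) = 0.006981 hr

Final: 0.006981 hr


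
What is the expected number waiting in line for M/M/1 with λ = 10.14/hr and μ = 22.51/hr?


ρ = 10.14/22.51 = 0.4505
Lq = ρ²/(1−ρ) = 0.2029/0.5495 = 0.3693

Final: 0.3693


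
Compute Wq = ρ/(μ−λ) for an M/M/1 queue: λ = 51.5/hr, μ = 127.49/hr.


ρ = 51.5/127.49 = 0.4040
Wq = ρ/(μ−λ) = 0.4040/(127.49 − 51.5) = 0.4040/75.99 = 0.005316 hr

Final: 0.005316 hr


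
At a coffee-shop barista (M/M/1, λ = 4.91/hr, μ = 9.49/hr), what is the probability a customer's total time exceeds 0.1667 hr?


W ~ Exponential(μ−λ) for M/M/1.
μ − λ = 9.49 − 4.91 = 4.5800
P(W > t) = e^{−(μ−λ)t} = e^{−0.7635} = 0.466039

Final: 0.466039


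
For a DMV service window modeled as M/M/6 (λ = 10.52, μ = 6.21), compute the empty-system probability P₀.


a = λ/μ = 10.52/6.21 = 1.6940; ρ = a/c = 0.2823
Σ_{k=0}^{5} a^k/k! (terms k=0..5) = 1.00000 + 1.69404 + 1.43489 + 0.81025 + 0.34315 + 0.11626 = 5.39860
Tail: a^6/(6!(1−ρ)) = 23.63441/(720·0.7177) = 0.04574
P₀ = 1/(5.39860 + 0.04574) = 1/5.44434 = 0.183677

Final: 0.183677


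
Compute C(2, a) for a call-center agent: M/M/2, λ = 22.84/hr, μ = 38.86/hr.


a = λ/μ = 0.5878; ρ = a/2 = 0.2939
P₀ = 0.545744 (from M/M/c formula)
C(c,a) = [a^c/(c!(1−ρ))]·P₀ = [0.34545/(2·0.7061)]·0.545744
= 0.24461·0.545744 = 0.133495

Final: 0.133495


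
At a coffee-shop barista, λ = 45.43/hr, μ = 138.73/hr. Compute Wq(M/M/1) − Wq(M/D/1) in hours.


ρ = 45.43/138.73 = 0.3275
Wq(M/M/1) = ρ/(μ−λ) = 0.3275/93.30 = 0.003510 hr
Wq(M/D/1) = ρ/(2(μ−λ)) = 0.001755 hr
Savings = 0.003510 − 0.001755 = 0.001755 hr

Final: 0.001755 hr


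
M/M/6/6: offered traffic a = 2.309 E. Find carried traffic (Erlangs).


B(6,2.309) = 0.021115 (Erlang-B)
Carried load = a(1 − B) = 2.309·(1 − 0.021115) = 2.309·0.978885 = 2.2602 E

Final: 2.2602 Erlangs


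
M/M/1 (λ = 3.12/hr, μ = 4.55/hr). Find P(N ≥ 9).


ρ = 3.12/4.55 = 0.6857
P(N ≥ n) = ρ^n = 0.6857^9 = 0.033519

Final: 0.033519


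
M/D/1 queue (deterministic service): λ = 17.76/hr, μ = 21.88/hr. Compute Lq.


ρ = 17.76/21.88 = 0.8117
M/D/1: Lq = ρ²/(2(1−ρ)) = 0.6589/(2·0.1883) = 1.74949

Final: 1.74949


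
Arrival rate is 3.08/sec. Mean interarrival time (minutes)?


Mean interarrival time = 1/λ = 1/3.08 second = 0.32468 second
In minutes: 0.32468 × 0.0166667 = 0.005411 min

Final: 0.005411 min


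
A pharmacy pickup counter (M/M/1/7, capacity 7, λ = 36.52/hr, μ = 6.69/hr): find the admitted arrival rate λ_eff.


ρ = 5.4589; P_K = (1−ρ)ρ^7/(1−ρ^8) = 0.816814
λ_eff = λ(1 − P_K) = 36.52·(1 − 0.816814) = 36.52·0.183186 = 6.6900 /hr

Final: 6.6900 /hr


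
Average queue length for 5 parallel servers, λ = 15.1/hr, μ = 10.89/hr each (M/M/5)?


a = λ/μ = 1.3866; ρ = a/5 = 0.2773
P₀ = 0.249665
Lq = P₀·a^c·ρ / (c!·(1−ρ)²) = 0.249665·5.12561·0.2773/(120·0.52227)
= 0.005662

Final: 0.005662


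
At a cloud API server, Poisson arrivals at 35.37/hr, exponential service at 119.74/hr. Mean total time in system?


W = 1/(μ−λ) = 1/(119.74 − 35.37) = 1/84.37 = 0.01185 hr

Final: 0.01185 hr


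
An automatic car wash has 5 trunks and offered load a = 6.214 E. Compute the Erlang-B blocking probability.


B(c,a) = (a^c/c!) / Σ_{k=0}^{c} a^k/k!
a^5/5! = 77.210257
Σ terms (k=0..5): 1.00000 + 6.21400 + 19.30690 + 39.99102 + 62.12605 + 77.21026 = 205.848228
B = 77.210257/205.848228 = 0.375083

Final: 0.375083


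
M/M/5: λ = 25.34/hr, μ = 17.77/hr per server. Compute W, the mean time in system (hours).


a = 1.4260; ρ = 0.2852; P₀ = 0.239977
Lq = P₀·a^c·ρ/(c!(1−ρ)²) = 0.006582
Wq = Lq/λ = 0.006582/25.34 = 0.0002598 hr
W = Wq + 1/μ = 0.0002598 + 0.05627 = 0.05653 hr

Final: 0.05653 hr


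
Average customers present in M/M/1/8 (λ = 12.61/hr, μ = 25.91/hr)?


ρ = 12.61/25.91 = 0.4867
L = ρ[1 − (K+1)ρ^K + Kρ^(K+1)] / [(1−ρ)(1−ρ^(K+1))]
Numerator: 0.4867·(1 − 9·0.003148 + 8·0.001532) = 0.478862
Denominator: (0.5133)·(0.998468) = 0.512529
L = 0.478862/0.512529 = 0.9343

Final: 0.9343


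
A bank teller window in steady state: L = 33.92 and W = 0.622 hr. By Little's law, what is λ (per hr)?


λ = L/W = 33.92/0.622 = 54.5338 /hr

Final: 54.5338 /hr


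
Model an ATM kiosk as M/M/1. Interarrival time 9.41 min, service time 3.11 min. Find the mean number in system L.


λ = 60/9.41 = 6.3762 /hr
μ = 60/3.11 = 19.2926 /hr
ρ = λ/μ = 6.3762/19.2926 = 0.3305
L = ρ/(1−ρ) = 0.3305/0.6695 = 0.4937

Final: 0.4937


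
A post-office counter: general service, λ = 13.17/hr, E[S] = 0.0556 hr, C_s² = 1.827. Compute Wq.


ρ = λ·E[S] = 13.17·0.0556 = 0.7323
E[S²] = E[S]²(1+C_s²) = 0.0556²·(1+1.827) = 0.008739
Wq = λ·E[S²]/(2(1−ρ)) = 13.17·0.008739/(2·0.2677) = 0.21493 hr

Final: 0.21493 hr


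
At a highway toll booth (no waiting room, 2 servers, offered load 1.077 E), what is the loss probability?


B(c,a) = (a^c/c!) / Σ_{k=0}^{c} a^k/k!
a^2/2! = 0.579964
Σ terms (k=0..2): 1.00000 + 1.07700 + 0.57996 = 2.656964
B = 0.579964/2.656964 = 0.218281

Final: 0.218281


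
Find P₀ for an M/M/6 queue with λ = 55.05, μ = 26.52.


a = λ/μ = 55.05/26.52 = 2.0758; ρ = a/c = 0.3460
Σ_{k=0}^{5} a^k/k! (terms k=0..5) = 1.00000 + 2.07579 + 2.15446 + 1.49073 + 0.77361 + 0.32117 = 7.81577
Tail: a^6/(6!(1−ρ)) = 80.00236/(720·0.6540) = 0.16989
P₀ = 1/(7.81577 + 0.16989) = 1/7.98566 = 0.125224

Final: 0.125224


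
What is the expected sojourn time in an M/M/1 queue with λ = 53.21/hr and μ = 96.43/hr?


W = 1/(μ−λ) = 1/(96.43 − 53.21) = 1/43.22 = 0.02314 hr

Final: 0.02314 hr


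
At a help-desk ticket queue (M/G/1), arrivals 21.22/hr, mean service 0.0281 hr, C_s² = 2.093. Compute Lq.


ρ = λ·E[S] = 21.22·0.0281 = 0.5963
Lq = ρ²(1+C_s²)/(2(1−ρ)) = 0.3556·(1+2.093)/(2·0.4037)
= 0.3556·3.0930/0.8074 = 1.36199

Final: 1.36199


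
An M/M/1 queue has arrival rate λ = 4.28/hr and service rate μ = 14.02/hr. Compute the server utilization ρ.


ρ = λ/μ = 4.28/14.02 = 0.3053

Final: 0.3053


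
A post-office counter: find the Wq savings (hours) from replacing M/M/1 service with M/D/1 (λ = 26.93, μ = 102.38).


ρ = 26.93/102.38 = 0.2630
Wq(M/M/1) = ρ/(μ−λ) = 0.2630/75.45 = 0.003486 hr
Wq(M/D/1) = ρ/(2(μ−λ)) = 0.001743 hr
Savings = 0.003486 − 0.001743 = 0.001743 hr

Final: 0.001743 hr


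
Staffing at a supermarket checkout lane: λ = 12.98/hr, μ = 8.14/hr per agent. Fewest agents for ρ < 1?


Stability requires cμ > λ ⇔ c > λ/μ.
λ/μ = 12.98/8.14 = 1.5946
Minimum integer c = ⌊1.5946⌋ + 1 = 2
Check: 2·8.14 = 16.28 > 12.98, while 1·8.14 = 8.14 ≤ 12.98

Final: 2 servers


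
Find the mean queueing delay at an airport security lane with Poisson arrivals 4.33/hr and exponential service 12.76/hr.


ρ = 4.33/12.76 = 0.3393
Wq = ρ/(μ−λ) = 0.3393/(12.76 − 4.33) = 0.3393/8.43 = 0.04025 hr

Final: 0.04025 hr


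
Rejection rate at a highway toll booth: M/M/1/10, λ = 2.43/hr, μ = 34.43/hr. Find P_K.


ρ = λ/μ = 2.43/34.43 = 0.07058
P_K = (1−ρ)ρ^K/(1−ρ^(K+1)) = (0.9294·3.067e-12)/(1 − 2.165e-13)
= 2.850e-12/1.000000 = 2.850e-12

Final: 2.850e-12


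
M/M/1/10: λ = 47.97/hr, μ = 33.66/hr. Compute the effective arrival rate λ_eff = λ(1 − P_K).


ρ = 1.4251; P_K = (1−ρ)ρ^10/(1−ρ^11) = 0.304494
λ_eff = λ(1 − P_K) = 47.97·(1 − 0.304494) = 47.97·0.695506 = 33.3634 /hr

Final: 33.3634 /hr


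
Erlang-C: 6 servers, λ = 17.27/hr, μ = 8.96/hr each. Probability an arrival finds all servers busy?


a = λ/μ = 1.9275; ρ = a/6 = 0.3212
P₀ = 0.145346 (from M/M/c formula)
C(c,a) = [a^c/(c!(1−ρ))]·P₀ = [51.27504/(720·0.6788)]·0.145346
= 0.10492·0.145346 = 0.015250

Final: 0.015250


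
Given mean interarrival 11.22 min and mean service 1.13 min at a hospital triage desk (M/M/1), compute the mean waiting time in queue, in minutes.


λ = 60/11.22 = 5.3476 /hr
μ = 60/1.13 = 53.0973 /hr
ρ = λ/μ = 5.3476/53.0973 = 0.1007
Wq = ρ/(μ−λ) = 0.1007/(53.0973−5.3476) = 0.002109 hr
In minutes: 0.002109·60 = 0.1266 min

Final: 0.1266 min


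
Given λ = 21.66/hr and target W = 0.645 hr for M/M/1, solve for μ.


W = 1/(μ−λ) ⇒ μ − λ = 1/W = 1/0.645 = 1.5504
μ = λ + 1/W = 21.66 + 1.5504 = 23.2104 per hr

Final: 23.2104 /hr


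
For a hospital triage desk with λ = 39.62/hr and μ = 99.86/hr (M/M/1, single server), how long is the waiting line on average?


ρ = 39.62/99.86 = 0.3968
Lq = ρ²/(1−ρ) = 0.1574/0.6032 = 0.2609

Final: 0.2609


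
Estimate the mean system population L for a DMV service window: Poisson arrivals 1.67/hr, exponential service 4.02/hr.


ρ = λ/μ = 1.67/4.02 = 0.4154
L = ρ/(1−ρ) = 0.4154/(1 − 0.4154) = 0.4154/0.5846 = 0.7106

Final: 0.7106


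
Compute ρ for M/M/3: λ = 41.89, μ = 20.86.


ρ = λ/(cμ) = 41.89/(3·20.86) = 41.89/62.58 = 0.6694

Final: 0.6694


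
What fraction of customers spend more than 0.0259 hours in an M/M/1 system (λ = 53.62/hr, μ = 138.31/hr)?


W ~ Exponential(μ−λ) for M/M/1.
μ − λ = 138.31 − 53.62 = 84.6900
P(W > t) = e^{−(μ−λ)t} = e^{−2.1935} = 0.111529

Final: 0.111529


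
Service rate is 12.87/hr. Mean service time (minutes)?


Mean service time = 1/μ = 1/12.87 hour = 0.07770 hour
In minutes: 0.07770 × 60 = 4.6620 min

Final: 4.6620 min


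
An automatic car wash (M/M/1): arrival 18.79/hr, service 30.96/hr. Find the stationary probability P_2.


ρ = 18.79/30.96 = 0.6069
P_n = (1−ρ)·ρ^n = (1 − 0.6069)·0.6069^2 = 0.3931·0.368342 = 0.144791

Final: 0.144791


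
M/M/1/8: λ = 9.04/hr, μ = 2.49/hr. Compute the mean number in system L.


ρ = 9.04/2.49 = 3.6305
L = ρ[1 − (K+1)ρ^K + Kρ^(K+1)] / [(1−ρ)(1−ρ^(K+1))]
Numerator: 3.6305·(1 − 9·30182.323319 + 8·109577.591486) = 2196396.237376
Denominator: (-2.6305)·(-109576.591486) = 288243.644270
L = 2196396.237376/288243.644270 = 7.6199

Final: 7.6199


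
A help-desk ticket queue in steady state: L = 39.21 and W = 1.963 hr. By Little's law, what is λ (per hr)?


λ = L/W = 39.21/1.963 = 19.9745 /hr

Final: 19.9745 /hr


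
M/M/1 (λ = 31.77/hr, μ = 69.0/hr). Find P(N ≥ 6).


ρ = 31.77/69.0 = 0.4604
P(N ≥ n) = ρ^n = 0.4604^6 = 0.009528

Final: 0.009528


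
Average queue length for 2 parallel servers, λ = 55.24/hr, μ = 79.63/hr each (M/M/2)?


a = λ/μ = 0.6937; ρ = a/2 = 0.3469
P₀ = 0.484942
Lq = P₀·a^c·ρ / (c!·(1−ρ)²) = 0.484942·0.48123·0.3469/(2·0.42660)
= 0.09487

Final: 0.09487


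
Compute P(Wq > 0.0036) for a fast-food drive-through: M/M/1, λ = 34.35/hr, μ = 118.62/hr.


ρ = 34.35/118.62 = 0.2896
P(Wq > t) = ρ·e^{−(μ−λ)t} = 0.2896·e^{−0.3034}
= 0.2896·0.738324 = 0.213804

Final: 0.213804


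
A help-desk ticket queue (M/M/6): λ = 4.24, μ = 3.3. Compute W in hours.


a = 1.2848; ρ = 0.2141; P₀ = 0.276666
Lq = P₀·a^c·ρ/(c!(1−ρ)²) = 0.0005994
Wq = Lq/λ = 0.0005994/4.24 = 0.0001414 hr
W = Wq + 1/μ = 0.0001414 + 0.30303 = 0.30317 hr

Final: 0.30317 hr


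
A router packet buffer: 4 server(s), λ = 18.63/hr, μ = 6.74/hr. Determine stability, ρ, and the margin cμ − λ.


Total capacity cμ = 4·6.74 = 26.96/hr
ρ = λ/(cμ) = 18.63/26.96 = 0.6910
Stable ⇔ ρ < 1: YES
Spare capacity = cμ − λ = 26.96 − 18.63 = 8.33/hr

Final: ρ = 0.6910; stable; margin = 8.33/hr


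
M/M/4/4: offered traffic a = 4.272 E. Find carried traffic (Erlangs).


B(4,4.272) = 0.336275 (Erlang-B)
Carried load = a(1 − B) = 4.272·(1 − 0.336275) = 4.272·0.663725 = 2.8354 E

Final: 2.8354 Erlangs


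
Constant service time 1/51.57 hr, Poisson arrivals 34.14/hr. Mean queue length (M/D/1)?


ρ = 34.14/51.57 = 0.6620
M/D/1: Lq = ρ²/(2(1−ρ)) = 0.4383/(2·0.3380) = 0.64834

Final: 0.64834


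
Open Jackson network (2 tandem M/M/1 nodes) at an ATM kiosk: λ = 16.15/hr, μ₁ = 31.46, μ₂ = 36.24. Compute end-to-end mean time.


Each node sees arrival rate λ = 16.15/hr (tandem ⇒ throughput preserved).
W₁ = 1/(μ₁−λ) = 1/(31.46−16.15) = 0.06532 hr
W₂ = 1/(μ₂−λ) = 1/(36.24−16.15) = 0.04978 hr
W_total = W₁ + W₂ = 0.06532 + 0.04978 = 0.11509 hr

Final: 0.11509 hr


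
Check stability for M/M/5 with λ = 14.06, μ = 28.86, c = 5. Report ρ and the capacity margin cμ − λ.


Total capacity cμ = 5·28.86 = 144.30/hr
ρ = λ/(cμ) = 14.06/144.30 = 0.09744
Stable ⇔ ρ < 1: YES
Spare capacity = cμ − λ = 144.30 − 14.06 = 130.24/hr

Final: ρ = 0.09744; stable; margin = 130.24/hr


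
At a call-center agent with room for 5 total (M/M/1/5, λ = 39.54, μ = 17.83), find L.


ρ = 39.54/17.83 = 2.2176
L = ρ[1 − (K+1)ρ^K + Kρ^(K+1)] / [(1−ρ)(1−ρ^(K+1))]
Numerator: 2.2176·(1 − 6·53.632323 + 5·118.935617) = 607.368435
Denominator: (-1.2176)·(-117.935617) = 143.599678
L = 607.368435/143.599678 = 4.2296

Final: 4.2296
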